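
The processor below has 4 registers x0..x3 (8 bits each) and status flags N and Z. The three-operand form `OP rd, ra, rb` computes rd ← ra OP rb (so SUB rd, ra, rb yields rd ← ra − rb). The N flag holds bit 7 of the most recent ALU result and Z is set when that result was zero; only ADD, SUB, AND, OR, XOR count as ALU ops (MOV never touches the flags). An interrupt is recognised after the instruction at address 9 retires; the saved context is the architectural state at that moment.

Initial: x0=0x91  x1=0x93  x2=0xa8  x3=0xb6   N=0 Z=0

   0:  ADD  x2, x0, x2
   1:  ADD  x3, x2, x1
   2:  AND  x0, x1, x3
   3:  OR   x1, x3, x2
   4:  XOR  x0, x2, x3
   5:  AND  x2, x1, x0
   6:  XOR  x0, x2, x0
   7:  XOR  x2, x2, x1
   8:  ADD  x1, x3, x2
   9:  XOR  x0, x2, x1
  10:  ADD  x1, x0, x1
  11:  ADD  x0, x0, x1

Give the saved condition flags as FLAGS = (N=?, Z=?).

after  0: x0=0x91 x1=0x93 x2=0x39 x3=0xb6  N=0 Z=0
after  1: x0=0x91 x1=0x93 x2=0x39 x3=0xcc  N=1 Z=0
after  2: x0=0x80 x1=0x93 x2=0x39 x3=0xcc  N=1 Z=0
after  3: x0=0x80 x1=0xfd x2=0x39 x3=0xcc  N=1 Z=0
after  4: x0=0xf5 x1=0xfd x2=0x39 x3=0xcc  N=1 Z=0
after  5: x0=0xf5 x1=0xfd x2=0xf5 x3=0xcc  N=1 Z=0
after  6: x0=0x00 x1=0xfd x2=0xf5 x3=0xcc  N=0 Z=1
after  7: x0=0x00 x1=0xfd x2=0x08 x3=0xcc  N=0 Z=0
after  8: x0=0x00 x1=0xd4 x2=0x08 x3=0xcc  N=1 Z=0
after  9: x0=0xdc x1=0xd4 x2=0x08 x3=0xcc  N=1 Z=0
-- IRQ taken; context saved, return-PC = 10 --

FLAGS = (N=1, Z=0)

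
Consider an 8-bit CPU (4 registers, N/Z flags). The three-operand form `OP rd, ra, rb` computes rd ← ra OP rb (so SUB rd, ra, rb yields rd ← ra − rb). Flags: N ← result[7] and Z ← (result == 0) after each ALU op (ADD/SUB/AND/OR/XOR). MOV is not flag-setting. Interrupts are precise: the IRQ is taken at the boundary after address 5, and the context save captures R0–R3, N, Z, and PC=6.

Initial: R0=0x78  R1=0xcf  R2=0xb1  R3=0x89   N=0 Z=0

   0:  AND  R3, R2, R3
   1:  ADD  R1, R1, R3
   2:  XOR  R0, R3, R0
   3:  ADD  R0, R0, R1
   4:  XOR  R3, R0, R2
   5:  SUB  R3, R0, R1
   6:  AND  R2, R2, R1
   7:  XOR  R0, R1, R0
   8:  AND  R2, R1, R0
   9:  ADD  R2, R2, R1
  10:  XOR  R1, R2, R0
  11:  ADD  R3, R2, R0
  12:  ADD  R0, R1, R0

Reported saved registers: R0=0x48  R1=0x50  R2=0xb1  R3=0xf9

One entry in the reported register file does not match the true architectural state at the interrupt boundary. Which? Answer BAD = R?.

after  0: R0=0x78 R1=0xcf R2=0xb1 R3=0x81  N=1 Z=0
after  1: R0=0x78 R1=0x50 R2=0xb1 R3=0x81  N=0 Z=0
after  2: R0=0xf9 R1=0x50 R2=0xb1 R3=0x81  N=1 Z=0
after  3: R0=0x49 R1=0x50 R2=0xb1 R3=0x81  N=0 Z=0
after  4: R0=0x49 R1=0x50 R2=0xb1 R3=0xf8  N=1 Z=0
after  5: R0=0x49 R1=0x50 R2=0xb1 R3=0xf9  N=1 Z=0
-- IRQ taken; context saved, return-PC = 6 --
mismatch: R0: reported 0x48 vs actual 0x49

BAD = R0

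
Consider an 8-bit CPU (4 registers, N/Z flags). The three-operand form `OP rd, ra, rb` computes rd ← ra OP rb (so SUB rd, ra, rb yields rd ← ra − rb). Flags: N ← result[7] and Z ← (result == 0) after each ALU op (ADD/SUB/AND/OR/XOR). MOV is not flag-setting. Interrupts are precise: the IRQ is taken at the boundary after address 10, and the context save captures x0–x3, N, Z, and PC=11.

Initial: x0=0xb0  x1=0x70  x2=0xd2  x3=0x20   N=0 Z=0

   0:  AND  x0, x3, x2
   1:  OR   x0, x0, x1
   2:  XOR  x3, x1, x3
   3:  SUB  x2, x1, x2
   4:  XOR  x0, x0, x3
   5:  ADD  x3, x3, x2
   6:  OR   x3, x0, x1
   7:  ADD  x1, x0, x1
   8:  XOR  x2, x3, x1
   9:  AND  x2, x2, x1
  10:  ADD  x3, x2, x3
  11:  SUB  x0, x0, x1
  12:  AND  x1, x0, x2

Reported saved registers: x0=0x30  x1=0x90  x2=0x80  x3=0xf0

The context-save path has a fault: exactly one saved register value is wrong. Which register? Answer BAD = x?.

after  0: x0=0x00 x1=0x70 x2=0xd2 x3=0x20  N=0 Z=1
after  1: x0=0x70 x1=0x70 x2=0xd2 x3=0x20  N=0 Z=0
after  2: x0=0x70 x1=0x70 x2=0xd2 x3=0x50  N=0 Z=0
after  3: x0=0x70 x1=0x70 x2=0x9e x3=0x50  N=1 Z=0
after  4: x0=0x20 x1=0x70 x2=0x9e x3=0x50  N=0 Z=0
after  5: x0=0x20 x1=0x70 x2=0x9e x3=0xee  N=1 Z=0
after  6: x0=0x20 x1=0x70 x2=0x9e x3=0x70  N=0 Z=0
after  7: x0=0x20 x1=0x90 x2=0x9e x3=0x70  N=1 Z=0
after  8: x0=0x20 x1=0x90 x2=0xe0 x3=0x70  N=1 Z=0
after  9: x0=0x20 x1=0x90 x2=0x80 x3=0x70  N=1 Z=0
after 10: x0=0x20 x1=0x90 x2=0x80 x3=0xf0  N=1 Z=0
-- IRQ taken; context saved, return-PC = 11 --
mismatch: x0: reported 0x30 vs actual 0x20

BAD = x0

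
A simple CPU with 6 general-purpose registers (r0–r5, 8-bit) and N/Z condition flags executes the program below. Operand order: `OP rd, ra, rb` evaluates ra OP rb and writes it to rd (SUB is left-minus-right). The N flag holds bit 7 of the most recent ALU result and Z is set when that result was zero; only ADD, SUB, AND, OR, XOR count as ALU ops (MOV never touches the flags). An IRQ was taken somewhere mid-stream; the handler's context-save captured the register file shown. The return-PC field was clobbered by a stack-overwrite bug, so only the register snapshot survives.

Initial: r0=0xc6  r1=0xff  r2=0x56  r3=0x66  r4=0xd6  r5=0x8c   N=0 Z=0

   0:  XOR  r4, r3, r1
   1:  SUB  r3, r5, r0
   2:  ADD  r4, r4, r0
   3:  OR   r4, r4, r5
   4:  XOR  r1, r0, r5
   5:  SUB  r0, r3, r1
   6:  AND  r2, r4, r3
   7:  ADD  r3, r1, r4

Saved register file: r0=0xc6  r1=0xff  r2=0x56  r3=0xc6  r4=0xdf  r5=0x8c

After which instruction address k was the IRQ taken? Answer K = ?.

after  0: r0=0xc6 r1=0xff r2=0x56 r3=0x66 r4=0x99 r5=0x8c  N=1 Z=0
after  1: r0=0xc6 r1=0xff r2=0x56 r3=0xc6 r4=0x99 r5=0x8c  N=1 Z=0
after  2: r0=0xc6 r1=0xff r2=0x56 r3=0xc6 r4=0x5f r5=0x8c  N=0 Z=0
after  3: r0=0xc6 r1=0xff r2=0x56 r3=0xc6 r4=0xdf r5=0x8c  N=1 Z=0
-- IRQ taken; context saved, return-PC = 4 --

K = 3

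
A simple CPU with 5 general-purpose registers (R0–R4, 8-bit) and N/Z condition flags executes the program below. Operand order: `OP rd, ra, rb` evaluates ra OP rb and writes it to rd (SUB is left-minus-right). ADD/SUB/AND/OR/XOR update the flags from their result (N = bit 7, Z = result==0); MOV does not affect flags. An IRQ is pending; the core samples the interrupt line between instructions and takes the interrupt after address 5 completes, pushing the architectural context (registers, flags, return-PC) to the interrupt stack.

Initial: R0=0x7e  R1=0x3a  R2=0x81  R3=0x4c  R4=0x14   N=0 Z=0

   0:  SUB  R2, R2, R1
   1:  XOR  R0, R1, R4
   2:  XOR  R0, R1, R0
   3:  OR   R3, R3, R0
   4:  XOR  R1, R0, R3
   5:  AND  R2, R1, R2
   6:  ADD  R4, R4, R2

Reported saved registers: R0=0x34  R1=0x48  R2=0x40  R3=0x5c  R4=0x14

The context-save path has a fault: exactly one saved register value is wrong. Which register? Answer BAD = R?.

after  0: R0=0x7e R1=0x3a R2=0x47 R3=0x4c R4=0x14  N=0 Z=0
after  1: R0=0x2e R1=0x3a R2=0x47 R3=0x4c R4=0x14  N=0 Z=0
after  2: R0=0x14 R1=0x3a R2=0x47 R3=0x4c R4=0x14  N=0 Z=0
after  3: R0=0x14 R1=0x3a R2=0x47 R3=0x5c R4=0x14  N=0 Z=0
after  4: R0=0x14 R1=0x48 R2=0x47 R3=0x5c R4=0x14  N=0 Z=0
after  5: R0=0x14 R1=0x48 R2=0x40 R3=0x5c R4=0x14  N=0 Z=0
-- IRQ taken; context saved, return-PC = 6 --
mismatch: R0: reported 0x34 vs actual 0x14

BAD = R0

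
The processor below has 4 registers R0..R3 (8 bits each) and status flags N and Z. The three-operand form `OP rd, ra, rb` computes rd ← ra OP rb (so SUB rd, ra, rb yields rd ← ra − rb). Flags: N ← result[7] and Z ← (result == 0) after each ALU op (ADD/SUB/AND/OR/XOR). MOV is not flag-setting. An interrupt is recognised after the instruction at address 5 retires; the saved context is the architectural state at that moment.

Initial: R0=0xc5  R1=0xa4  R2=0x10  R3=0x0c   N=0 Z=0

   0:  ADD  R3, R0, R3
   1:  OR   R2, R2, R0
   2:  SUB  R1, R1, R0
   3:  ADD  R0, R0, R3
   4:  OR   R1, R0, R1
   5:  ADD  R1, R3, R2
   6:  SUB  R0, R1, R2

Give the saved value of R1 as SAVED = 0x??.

after  0: R0=0xc5 R1=0xa4 R2=0x10 R3=0xd1  N=1 Z=0
after  1: R0=0xc5 R1=0xa4 R2=0xd5 R3=0xd1  N=1 Z=0
after  2: R0=0xc5 R1=0xdf R2=0xd5 R3=0xd1  N=1 Z=0
after  3: R0=0x96 R1=0xdf R2=0xd5 R3=0xd1  N=1 Z=0
after  4: R0=0x96 R1=0xdf R2=0xd5 R3=0xd1  N=1 Z=0
after  5: R0=0x96 R1=0xa6 R2=0xd5 R3=0xd1  N=1 Z=0
-- IRQ taken; context saved, return-PC = 6 --

SAVED = 0xa6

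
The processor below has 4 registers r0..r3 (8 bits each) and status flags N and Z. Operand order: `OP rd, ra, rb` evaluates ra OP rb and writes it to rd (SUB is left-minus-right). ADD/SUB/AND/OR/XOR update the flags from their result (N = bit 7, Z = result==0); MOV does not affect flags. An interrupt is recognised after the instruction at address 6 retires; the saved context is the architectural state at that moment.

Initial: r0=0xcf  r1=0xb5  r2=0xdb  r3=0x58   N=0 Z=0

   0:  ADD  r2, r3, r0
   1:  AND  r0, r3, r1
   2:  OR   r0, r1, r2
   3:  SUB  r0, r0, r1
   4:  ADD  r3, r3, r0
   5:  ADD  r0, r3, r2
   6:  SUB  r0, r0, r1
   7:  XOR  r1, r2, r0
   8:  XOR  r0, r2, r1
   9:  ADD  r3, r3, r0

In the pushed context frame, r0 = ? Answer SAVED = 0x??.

after  0: r0=0xcf r1=0xb5 r2=0x27 r3=0x58  N=0 Z=0
after  1: r0=0x10 r1=0xb5 r2=0x27 r3=0x58  N=0 Z=0
after  2: r0=0xb7 r1=0xb5 r2=0x27 r3=0x58  N=1 Z=0
after  3: r0=0x02 r1=0xb5 r2=0x27 r3=0x58  N=0 Z=0
after  4: r0=0x02 r1=0xb5 r2=0x27 r3=0x5a  N=0 Z=0
after  5: r0=0x81 r1=0xb5 r2=0x27 r3=0x5a  N=1 Z=0
after  6: r0=0xcc r1=0xb5 r2=0x27 r3=0x5a  N=1 Z=0
-- IRQ taken; context saved, return-PC = 7 --

SAVED = 0xcc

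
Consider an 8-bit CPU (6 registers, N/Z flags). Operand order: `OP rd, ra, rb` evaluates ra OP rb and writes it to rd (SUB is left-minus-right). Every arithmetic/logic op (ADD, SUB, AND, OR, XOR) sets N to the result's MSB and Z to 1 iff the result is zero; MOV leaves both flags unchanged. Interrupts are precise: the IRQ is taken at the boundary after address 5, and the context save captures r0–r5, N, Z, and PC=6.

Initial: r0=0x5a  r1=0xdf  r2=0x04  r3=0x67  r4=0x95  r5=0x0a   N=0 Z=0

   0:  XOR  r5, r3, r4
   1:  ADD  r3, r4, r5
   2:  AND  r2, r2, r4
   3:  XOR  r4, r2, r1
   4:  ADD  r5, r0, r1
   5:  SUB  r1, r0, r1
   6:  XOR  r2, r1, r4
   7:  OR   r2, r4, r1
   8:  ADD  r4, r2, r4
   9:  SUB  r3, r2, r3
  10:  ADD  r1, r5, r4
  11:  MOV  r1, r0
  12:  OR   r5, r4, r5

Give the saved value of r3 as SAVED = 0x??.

SAVED = 0x87

after  0: r0=0x5a r1=0xdf r2=0x04 r3=0x67 r4=0x95 r5=0xf2  N=1 Z=0
after  1: r0=0x5a r1=0xdf r2=0x04 r3=0x87 r4=0x95 r5=0xf2  N=1 Z=0
after  2: r0=0x5a r1=0xdf r2=0x04 r3=0x87 r4=0x95 r5=0xf2  N=0 Z=0
after  3: r0=0x5a r1=0xdf r2=0x04 r3=0x87 r4=0xdb r5=0xf2  N=1 Z=0
after  4: r0=0x5a r1=0xdf r2=0x04 r3=0x87 r4=0xdb r5=0x39  N=0 Z=0
after  5: r0=0x5a r1=0x7b r2=0x04 r3=0x87 r4=0xdb r5=0x39  N=0 Z=0
-- IRQ taken; context saved, return-PC = 6 --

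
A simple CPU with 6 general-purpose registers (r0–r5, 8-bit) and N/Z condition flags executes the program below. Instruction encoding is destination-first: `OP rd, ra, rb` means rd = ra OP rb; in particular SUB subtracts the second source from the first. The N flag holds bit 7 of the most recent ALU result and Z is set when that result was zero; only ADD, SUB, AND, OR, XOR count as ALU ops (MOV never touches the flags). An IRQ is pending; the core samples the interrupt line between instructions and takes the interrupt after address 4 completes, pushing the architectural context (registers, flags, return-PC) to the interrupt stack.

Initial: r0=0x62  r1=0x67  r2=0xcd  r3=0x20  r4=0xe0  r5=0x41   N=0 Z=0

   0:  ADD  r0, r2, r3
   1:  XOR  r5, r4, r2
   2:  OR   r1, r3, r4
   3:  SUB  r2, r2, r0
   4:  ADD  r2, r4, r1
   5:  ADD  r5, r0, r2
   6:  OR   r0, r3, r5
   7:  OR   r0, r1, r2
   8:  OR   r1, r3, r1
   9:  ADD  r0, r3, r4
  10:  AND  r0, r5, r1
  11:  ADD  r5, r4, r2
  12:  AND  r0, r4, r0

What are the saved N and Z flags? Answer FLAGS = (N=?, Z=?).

after  0: r0=0xed r1=0x67 r2=0xcd r3=0x20 r4=0xe0 r5=0x41  N=1 Z=0
after  1: r0=0xed r1=0x67 r2=0xcd r3=0x20 r4=0xe0 r5=0x2d  N=0 Z=0
after  2: r0=0xed r1=0xe0 r2=0xcd r3=0x20 r4=0xe0 r5=0x2d  N=1 Z=0
after  3: r0=0xed r1=0xe0 r2=0xe0 r3=0x20 r4=0xe0 r5=0x2d  N=1 Z=0
after  4: r0=0xed r1=0xe0 r2=0xc0 r3=0x20 r4=0xe0 r5=0x2d  N=1 Z=0
-- IRQ taken; context saved, return-PC = 5 --

FLAGS = (N=1, Z=0)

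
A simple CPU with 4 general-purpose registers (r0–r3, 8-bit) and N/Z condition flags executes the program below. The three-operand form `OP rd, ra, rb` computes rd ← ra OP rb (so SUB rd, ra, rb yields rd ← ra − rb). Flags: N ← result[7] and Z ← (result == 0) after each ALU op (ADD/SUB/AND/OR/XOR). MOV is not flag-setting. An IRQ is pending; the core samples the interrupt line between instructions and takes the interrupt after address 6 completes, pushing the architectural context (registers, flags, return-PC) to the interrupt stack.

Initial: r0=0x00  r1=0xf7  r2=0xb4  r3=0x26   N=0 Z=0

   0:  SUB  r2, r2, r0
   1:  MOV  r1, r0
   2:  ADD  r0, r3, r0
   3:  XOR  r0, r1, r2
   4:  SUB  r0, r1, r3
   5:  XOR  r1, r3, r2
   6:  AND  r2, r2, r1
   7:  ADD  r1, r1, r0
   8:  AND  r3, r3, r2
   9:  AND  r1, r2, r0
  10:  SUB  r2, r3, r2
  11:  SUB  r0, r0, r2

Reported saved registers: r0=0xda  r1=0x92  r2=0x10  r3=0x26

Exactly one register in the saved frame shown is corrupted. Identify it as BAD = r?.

BAD = r2

after  0: r0=0x00 r1=0xf7 r2=0xb4 r3=0x26  N=1 Z=0
after  1: r0=0x00 r1=0x00 r2=0xb4 r3=0x26  N=1 Z=0
after  2: r0=0x26 r1=0x00 r2=0xb4 r3=0x26  N=0 Z=0
after  3: r0=0xb4 r1=0x00 r2=0xb4 r3=0x26  N=1 Z=0
after  4: r0=0xda r1=0x00 r2=0xb4 r3=0x26  N=1 Z=0
after  5: r0=0xda r1=0x92 r2=0xb4 r3=0x26  N=1 Z=0
after  6: r0=0xda r1=0x92 r2=0x90 r3=0x26  N=1 Z=0
-- IRQ taken; context saved, return-PC = 7 --
mismatch: r2: reported 0x10 vs actual 0x90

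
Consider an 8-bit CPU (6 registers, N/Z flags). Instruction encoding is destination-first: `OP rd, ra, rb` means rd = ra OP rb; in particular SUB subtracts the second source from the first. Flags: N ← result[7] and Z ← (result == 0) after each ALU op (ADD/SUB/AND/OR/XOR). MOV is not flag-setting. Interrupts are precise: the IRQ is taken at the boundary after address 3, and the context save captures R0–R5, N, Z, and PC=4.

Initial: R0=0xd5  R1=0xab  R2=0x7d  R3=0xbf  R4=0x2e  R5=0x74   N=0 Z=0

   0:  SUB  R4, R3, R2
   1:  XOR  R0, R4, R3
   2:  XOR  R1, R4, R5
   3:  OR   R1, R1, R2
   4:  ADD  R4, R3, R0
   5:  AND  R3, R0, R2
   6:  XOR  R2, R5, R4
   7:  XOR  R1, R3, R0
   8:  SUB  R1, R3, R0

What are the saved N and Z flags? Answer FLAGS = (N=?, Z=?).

FLAGS = (N=0, Z=0)

after  0: R0=0xd5 R1=0xab R2=0x7d R3=0xbf R4=0x42 R5=0x74  N=0 Z=0
after  1: R0=0xfd R1=0xab R2=0x7d R3=0xbf R4=0x42 R5=0x74  N=1 Z=0
after  2: R0=0xfd R1=0x36 R2=0x7d R3=0xbf R4=0x42 R5=0x74  N=0 Z=0
after  3: R0=0xfd R1=0x7f R2=0x7d R3=0xbf R4=0x42 R5=0x74  N=0 Z=0
-- IRQ taken; context saved, return-PC = 4 --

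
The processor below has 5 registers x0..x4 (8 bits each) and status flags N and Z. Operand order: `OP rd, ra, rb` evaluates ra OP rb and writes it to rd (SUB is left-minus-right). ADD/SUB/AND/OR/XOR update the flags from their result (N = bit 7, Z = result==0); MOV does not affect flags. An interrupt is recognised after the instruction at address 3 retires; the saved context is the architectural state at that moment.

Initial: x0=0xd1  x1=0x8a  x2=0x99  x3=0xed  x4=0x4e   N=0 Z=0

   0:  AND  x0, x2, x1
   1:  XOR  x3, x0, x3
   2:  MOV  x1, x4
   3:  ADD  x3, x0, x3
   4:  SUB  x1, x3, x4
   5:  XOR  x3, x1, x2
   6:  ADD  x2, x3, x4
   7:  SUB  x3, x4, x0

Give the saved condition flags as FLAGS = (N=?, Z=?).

FLAGS = (N=1, Z=0)

after  0: x0=0x88 x1=0x8a x2=0x99 x3=0xed x4=0x4e  N=1 Z=0
after  1: x0=0x88 x1=0x8a x2=0x99 x3=0x65 x4=0x4e  N=0 Z=0
after  2: x0=0x88 x1=0x4e x2=0x99 x3=0x65 x4=0x4e  N=0 Z=0
after  3: x0=0x88 x1=0x4e x2=0x99 x3=0xed x4=0x4e  N=1 Z=0
-- IRQ taken; context saved, return-PC = 4 --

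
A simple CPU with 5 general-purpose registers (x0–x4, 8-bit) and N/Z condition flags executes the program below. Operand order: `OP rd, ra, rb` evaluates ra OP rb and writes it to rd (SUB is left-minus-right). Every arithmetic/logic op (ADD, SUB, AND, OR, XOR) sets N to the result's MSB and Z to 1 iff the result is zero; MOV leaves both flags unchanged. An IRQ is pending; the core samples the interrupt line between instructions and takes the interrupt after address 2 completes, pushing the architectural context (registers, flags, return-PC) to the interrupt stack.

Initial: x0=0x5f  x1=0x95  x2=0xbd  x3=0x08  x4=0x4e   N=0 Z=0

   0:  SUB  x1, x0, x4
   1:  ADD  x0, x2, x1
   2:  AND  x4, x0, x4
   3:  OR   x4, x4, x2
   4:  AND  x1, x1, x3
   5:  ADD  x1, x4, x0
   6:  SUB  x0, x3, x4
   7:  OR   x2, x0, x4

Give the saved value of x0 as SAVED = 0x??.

SAVED = 0xce

after  0: x0=0x5f x1=0x11 x2=0xbd x3=0x08 x4=0x4e  N=0 Z=0
after  1: x0=0xce x1=0x11 x2=0xbd x3=0x08 x4=0x4e  N=1 Z=0
after  2: x0=0xce x1=0x11 x2=0xbd x3=0x08 x4=0x4e  N=0 Z=0
-- IRQ taken; context saved, return-PC = 3 --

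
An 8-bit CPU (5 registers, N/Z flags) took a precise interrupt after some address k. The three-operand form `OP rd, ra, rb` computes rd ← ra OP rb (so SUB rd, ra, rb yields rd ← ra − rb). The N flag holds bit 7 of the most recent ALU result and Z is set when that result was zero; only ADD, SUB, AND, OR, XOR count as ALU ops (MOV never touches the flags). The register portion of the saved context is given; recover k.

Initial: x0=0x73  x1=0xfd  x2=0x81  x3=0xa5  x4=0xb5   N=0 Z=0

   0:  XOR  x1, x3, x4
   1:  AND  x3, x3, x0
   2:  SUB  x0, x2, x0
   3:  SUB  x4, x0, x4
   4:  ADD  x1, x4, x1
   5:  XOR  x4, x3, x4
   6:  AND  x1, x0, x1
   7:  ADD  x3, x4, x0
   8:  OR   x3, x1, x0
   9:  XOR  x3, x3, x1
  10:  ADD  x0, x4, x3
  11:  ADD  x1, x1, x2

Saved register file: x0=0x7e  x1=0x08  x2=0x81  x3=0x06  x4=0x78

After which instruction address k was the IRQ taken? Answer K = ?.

K = 10

after  0: x0=0x73 x1=0x10 x2=0x81 x3=0xa5 x4=0xb5  N=0 Z=0
after  1: x0=0x73 x1=0x10 x2=0x81 x3=0x21 x4=0xb5  N=0 Z=0
after  2: x0=0x0e x1=0x10 x2=0x81 x3=0x21 x4=0xb5  N=0 Z=0
after  3: x0=0x0e x1=0x10 x2=0x81 x3=0x21 x4=0x59  N=0 Z=0
after  4: x0=0x0e x1=0x69 x2=0x81 x3=0x21 x4=0x59  N=0 Z=0
after  5: x0=0x0e x1=0x69 x2=0x81 x3=0x21 x4=0x78  N=0 Z=0
after  6: x0=0x0e x1=0x08 x2=0x81 x3=0x21 x4=0x78  N=0 Z=0
after  7: x0=0x0e x1=0x08 x2=0x81 x3=0x86 x4=0x78  N=1 Z=0
after  8: x0=0x0e x1=0x08 x2=0x81 x3=0x0e x4=0x78  N=0 Z=0
after  9: x0=0x0e x1=0x08 x2=0x81 x3=0x06 x4=0x78  N=0 Z=0
after 10: x0=0x7e x1=0x08 x2=0x81 x3=0x06 x4=0x78  N=0 Z=0
-- IRQ taken; context saved, return-PC = 11 --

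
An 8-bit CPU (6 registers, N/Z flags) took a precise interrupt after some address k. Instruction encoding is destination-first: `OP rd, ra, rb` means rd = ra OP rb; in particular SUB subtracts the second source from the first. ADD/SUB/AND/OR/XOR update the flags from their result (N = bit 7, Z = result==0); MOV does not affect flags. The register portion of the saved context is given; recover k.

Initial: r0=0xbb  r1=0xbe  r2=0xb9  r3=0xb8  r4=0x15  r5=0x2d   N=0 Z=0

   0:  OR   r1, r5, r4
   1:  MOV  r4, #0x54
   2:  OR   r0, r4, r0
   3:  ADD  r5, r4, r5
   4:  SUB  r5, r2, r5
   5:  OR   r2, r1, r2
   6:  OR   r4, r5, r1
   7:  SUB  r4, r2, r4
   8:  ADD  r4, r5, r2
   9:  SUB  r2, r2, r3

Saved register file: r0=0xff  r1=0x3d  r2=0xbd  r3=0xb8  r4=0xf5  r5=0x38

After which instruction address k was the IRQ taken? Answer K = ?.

K = 8

after  0: r0=0xbb r1=0x3d r2=0xb9 r3=0xb8 r4=0x15 r5=0x2d  N=0 Z=0
after  1: r0=0xbb r1=0x3d r2=0xb9 r3=0xb8 r4=0x54 r5=0x2d  N=0 Z=0
after  2: r0=0xff r1=0x3d r2=0xb9 r3=0xb8 r4=0x54 r5=0x2d  N=1 Z=0
after  3: r0=0xff r1=0x3d r2=0xb9 r3=0xb8 r4=0x54 r5=0x81  N=1 Z=0
after  4: r0=0xff r1=0x3d r2=0xb9 r3=0xb8 r4=0x54 r5=0x38  N=0 Z=0
after  5: r0=0xff r1=0x3d r2=0xbd r3=0xb8 r4=0x54 r5=0x38  N=1 Z=0
after  6: r0=0xff r1=0x3d r2=0xbd r3=0xb8 r4=0x3d r5=0x38  N=0 Z=0
after  7: r0=0xff r1=0x3d r2=0xbd r3=0xb8 r4=0x80 r5=0x38  N=1 Z=0
after  8: r0=0xff r1=0x3d r2=0xbd r3=0xb8 r4=0xf5 r5=0x38  N=1 Z=0
-- IRQ taken; context saved, return-PC = 9 --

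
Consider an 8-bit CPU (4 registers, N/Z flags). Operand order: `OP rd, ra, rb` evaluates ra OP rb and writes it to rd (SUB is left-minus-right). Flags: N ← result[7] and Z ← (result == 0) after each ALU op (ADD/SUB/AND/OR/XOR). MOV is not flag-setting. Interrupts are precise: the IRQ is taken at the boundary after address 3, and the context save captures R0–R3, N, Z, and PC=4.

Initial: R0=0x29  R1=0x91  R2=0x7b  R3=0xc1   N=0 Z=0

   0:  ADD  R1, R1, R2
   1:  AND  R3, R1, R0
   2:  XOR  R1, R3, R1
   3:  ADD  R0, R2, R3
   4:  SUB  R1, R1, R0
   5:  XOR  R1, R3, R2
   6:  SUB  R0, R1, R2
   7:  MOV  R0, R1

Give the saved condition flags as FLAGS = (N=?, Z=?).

after  0: R0=0x29 R1=0x0c R2=0x7b R3=0xc1  N=0 Z=0
after  1: R0=0x29 R1=0x0c R2=0x7b R3=0x08  N=0 Z=0
after  2: R0=0x29 R1=0x04 R2=0x7b R3=0x08  N=0 Z=0
after  3: R0=0x83 R1=0x04 R2=0x7b R3=0x08  N=1 Z=0
-- IRQ taken; context saved, return-PC = 4 --

FLAGS = (N=1, Z=0)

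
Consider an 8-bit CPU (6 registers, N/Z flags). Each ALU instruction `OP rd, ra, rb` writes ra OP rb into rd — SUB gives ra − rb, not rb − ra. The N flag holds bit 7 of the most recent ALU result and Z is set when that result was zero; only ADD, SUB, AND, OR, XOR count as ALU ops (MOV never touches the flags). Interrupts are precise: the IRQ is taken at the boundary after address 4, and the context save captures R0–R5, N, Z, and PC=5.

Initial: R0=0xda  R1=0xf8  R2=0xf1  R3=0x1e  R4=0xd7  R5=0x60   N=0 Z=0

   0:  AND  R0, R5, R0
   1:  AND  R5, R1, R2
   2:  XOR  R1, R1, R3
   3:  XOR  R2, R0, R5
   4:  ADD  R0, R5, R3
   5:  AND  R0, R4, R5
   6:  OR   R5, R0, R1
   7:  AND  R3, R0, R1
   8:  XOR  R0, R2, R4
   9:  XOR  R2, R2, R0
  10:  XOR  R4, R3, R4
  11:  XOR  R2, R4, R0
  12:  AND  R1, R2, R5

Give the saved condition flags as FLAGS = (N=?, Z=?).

FLAGS = (N=0, Z=0)

after  0: R0=0x40 R1=0xf8 R2=0xf1 R3=0x1e R4=0xd7 R5=0x60  N=0 Z=0
after  1: R0=0x40 R1=0xf8 R2=0xf1 R3=0x1e R4=0xd7 R5=0xf0  N=1 Z=0
after  2: R0=0x40 R1=0xe6 R2=0xf1 R3=0x1e R4=0xd7 R5=0xf0  N=1 Z=0
after  3: R0=0x40 R1=0xe6 R2=0xb0 R3=0x1e R4=0xd7 R5=0xf0  N=1 Z=0
after  4: R0=0x0e R1=0xe6 R2=0xb0 R3=0x1e R4=0xd7 R5=0xf0  N=0 Z=0
-- IRQ taken; context saved, return-PC = 5 --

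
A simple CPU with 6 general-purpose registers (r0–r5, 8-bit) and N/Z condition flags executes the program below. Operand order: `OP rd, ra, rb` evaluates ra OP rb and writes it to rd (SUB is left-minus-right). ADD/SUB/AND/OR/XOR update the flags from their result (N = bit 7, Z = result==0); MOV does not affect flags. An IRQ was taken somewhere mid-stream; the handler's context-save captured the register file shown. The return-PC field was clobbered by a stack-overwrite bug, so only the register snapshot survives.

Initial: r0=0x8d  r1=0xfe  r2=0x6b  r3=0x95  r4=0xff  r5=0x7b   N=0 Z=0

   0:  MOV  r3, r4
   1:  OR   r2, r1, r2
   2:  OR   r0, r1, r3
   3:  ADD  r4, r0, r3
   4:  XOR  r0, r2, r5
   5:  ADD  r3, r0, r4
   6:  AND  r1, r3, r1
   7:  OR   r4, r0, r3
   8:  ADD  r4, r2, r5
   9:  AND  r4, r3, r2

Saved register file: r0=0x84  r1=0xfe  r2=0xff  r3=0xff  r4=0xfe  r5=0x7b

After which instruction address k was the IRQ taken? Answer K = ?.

K = 4

after  0: r0=0x8d r1=0xfe r2=0x6b r3=0xff r4=0xff r5=0x7b  N=0 Z=0
after  1: r0=0x8d r1=0xfe r2=0xff r3=0xff r4=0xff r5=0x7b  N=1 Z=0
after  2: r0=0xff r1=0xfe r2=0xff r3=0xff r4=0xff r5=0x7b  N=1 Z=0
after  3: r0=0xff r1=0xfe r2=0xff r3=0xff r4=0xfe r5=0x7b  N=1 Z=0
after  4: r0=0x84 r1=0xfe r2=0xff r3=0xff r4=0xfe r5=0x7b  N=1 Z=0
-- IRQ taken; context saved, return-PC = 5 --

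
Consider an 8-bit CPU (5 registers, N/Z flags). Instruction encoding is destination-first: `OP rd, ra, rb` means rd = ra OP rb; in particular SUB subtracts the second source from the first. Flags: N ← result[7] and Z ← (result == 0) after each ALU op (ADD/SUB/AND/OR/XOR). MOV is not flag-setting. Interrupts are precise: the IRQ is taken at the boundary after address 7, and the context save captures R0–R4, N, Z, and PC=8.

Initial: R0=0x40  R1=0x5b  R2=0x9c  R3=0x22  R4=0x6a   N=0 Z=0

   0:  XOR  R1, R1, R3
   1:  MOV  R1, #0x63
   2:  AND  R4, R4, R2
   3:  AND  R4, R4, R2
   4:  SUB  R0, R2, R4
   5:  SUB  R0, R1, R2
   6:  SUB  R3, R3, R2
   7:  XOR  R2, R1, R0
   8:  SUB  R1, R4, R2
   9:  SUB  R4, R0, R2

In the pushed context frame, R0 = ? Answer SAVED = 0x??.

after  0: R0=0x40 R1=0x79 R2=0x9c R3=0x22 R4=0x6a  N=0 Z=0
after  1: R0=0x40 R1=0x63 R2=0x9c R3=0x22 R4=0x6a  N=0 Z=0
after  2: R0=0x40 R1=0x63 R2=0x9c R3=0x22 R4=0x08  N=0 Z=0
after  3: R0=0x40 R1=0x63 R2=0x9c R3=0x22 R4=0x08  N=0 Z=0
after  4: R0=0x94 R1=0x63 R2=0x9c R3=0x22 R4=0x08  N=1 Z=0
after  5: R0=0xc7 R1=0x63 R2=0x9c R3=0x22 R4=0x08  N=1 Z=0
after  6: R0=0xc7 R1=0x63 R2=0x9c R3=0x86 R4=0x08  N=1 Z=0
after  7: R0=0xc7 R1=0x63 R2=0xa4 R3=0x86 R4=0x08  N=1 Z=0
-- IRQ taken; context saved, return-PC = 8 --

SAVED = 0xc7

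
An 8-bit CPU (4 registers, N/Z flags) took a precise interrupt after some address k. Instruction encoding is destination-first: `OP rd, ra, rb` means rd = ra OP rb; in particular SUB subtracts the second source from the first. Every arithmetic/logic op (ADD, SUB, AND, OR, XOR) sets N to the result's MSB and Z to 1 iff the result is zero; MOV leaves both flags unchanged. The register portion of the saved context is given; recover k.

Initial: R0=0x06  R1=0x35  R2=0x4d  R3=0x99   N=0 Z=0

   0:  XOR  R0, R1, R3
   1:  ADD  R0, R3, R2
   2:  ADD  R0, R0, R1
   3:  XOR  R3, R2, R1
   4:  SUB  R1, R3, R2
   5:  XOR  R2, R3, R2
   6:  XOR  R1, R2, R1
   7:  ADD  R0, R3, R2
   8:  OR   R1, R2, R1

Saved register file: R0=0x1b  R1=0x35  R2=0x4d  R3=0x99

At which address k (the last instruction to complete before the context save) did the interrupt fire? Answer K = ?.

after  0: R0=0xac R1=0x35 R2=0x4d R3=0x99  N=1 Z=0
after  1: R0=0xe6 R1=0x35 R2=0x4d R3=0x99  N=1 Z=0
after  2: R0=0x1b R1=0x35 R2=0x4d R3=0x99  N=0 Z=0
-- IRQ taken; context saved, return-PC = 3 --

K = 2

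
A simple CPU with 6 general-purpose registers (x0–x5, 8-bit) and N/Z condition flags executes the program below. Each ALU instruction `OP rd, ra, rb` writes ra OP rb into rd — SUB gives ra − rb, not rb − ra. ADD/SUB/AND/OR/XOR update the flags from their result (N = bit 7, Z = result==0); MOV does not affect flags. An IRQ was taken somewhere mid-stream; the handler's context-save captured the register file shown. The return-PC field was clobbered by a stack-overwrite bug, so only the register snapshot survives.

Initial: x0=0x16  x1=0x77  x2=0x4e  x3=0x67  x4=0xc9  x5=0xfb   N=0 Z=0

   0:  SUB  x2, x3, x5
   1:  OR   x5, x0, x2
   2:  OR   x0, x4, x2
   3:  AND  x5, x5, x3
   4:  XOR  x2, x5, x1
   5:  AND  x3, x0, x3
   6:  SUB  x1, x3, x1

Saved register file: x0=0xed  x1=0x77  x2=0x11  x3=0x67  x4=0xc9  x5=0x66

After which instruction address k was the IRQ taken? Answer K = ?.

K = 4

after  0: x0=0x16 x1=0x77 x2=0x6c x3=0x67 x4=0xc9 x5=0xfb  N=0 Z=0
after  1: x0=0x16 x1=0x77 x2=0x6c x3=0x67 x4=0xc9 x5=0x7e  N=0 Z=0
after  2: x0=0xed x1=0x77 x2=0x6c x3=0x67 x4=0xc9 x5=0x7e  N=1 Z=0
after  3: x0=0xed x1=0x77 x2=0x6c x3=0x67 x4=0xc9 x5=0x66  N=0 Z=0
after  4: x0=0xed x1=0x77 x2=0x11 x3=0x67 x4=0xc9 x5=0x66  N=0 Z=0
-- IRQ taken; context saved, return-PC = 5 --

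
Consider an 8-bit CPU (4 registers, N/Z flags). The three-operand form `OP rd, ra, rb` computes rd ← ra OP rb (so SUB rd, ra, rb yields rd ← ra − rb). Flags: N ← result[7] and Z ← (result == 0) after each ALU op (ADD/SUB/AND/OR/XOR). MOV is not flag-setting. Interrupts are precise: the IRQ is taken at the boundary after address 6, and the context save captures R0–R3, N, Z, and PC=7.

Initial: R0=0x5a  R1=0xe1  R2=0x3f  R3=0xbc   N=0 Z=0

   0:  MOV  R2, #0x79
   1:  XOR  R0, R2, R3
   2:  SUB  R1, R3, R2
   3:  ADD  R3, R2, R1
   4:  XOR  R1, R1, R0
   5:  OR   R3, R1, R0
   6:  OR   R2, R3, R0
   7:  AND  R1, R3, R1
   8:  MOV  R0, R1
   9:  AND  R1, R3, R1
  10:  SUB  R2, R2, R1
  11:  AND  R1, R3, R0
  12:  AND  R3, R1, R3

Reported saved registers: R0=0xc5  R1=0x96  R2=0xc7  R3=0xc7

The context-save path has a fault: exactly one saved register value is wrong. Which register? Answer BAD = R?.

BAD = R1

after  0: R0=0x5a R1=0xe1 R2=0x79 R3=0xbc  N=0 Z=0
after  1: R0=0xc5 R1=0xe1 R2=0x79 R3=0xbc  N=1 Z=0
after  2: R0=0xc5 R1=0x43 R2=0x79 R3=0xbc  N=0 Z=0
after  3: R0=0xc5 R1=0x43 R2=0x79 R3=0xbc  N=1 Z=0
after  4: R0=0xc5 R1=0x86 R2=0x79 R3=0xbc  N=1 Z=0
after  5: R0=0xc5 R1=0x86 R2=0x79 R3=0xc7  N=1 Z=0
after  6: R0=0xc5 R1=0x86 R2=0xc7 R3=0xc7  N=1 Z=0
-- IRQ taken; context saved, return-PC = 7 --
mismatch: R1: reported 0x96 vs actual 0x86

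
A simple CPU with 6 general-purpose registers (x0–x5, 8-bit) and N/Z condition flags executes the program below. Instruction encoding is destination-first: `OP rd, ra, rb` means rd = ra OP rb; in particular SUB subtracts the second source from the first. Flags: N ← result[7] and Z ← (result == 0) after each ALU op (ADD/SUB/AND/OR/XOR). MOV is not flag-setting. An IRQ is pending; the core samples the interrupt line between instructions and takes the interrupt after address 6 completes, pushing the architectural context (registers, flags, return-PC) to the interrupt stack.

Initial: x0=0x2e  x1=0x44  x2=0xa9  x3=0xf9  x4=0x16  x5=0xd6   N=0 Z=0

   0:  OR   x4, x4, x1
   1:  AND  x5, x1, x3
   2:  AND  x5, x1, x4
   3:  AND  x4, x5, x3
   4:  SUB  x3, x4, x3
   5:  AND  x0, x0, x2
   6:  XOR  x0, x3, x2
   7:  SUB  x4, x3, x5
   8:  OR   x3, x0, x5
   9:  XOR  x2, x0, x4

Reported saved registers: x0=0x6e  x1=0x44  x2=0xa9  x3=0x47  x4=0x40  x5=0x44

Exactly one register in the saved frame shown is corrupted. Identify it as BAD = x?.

after  0: x0=0x2e x1=0x44 x2=0xa9 x3=0xf9 x4=0x56 x5=0xd6  N=0 Z=0
after  1: x0=0x2e x1=0x44 x2=0xa9 x3=0xf9 x4=0x56 x5=0x40  N=0 Z=0
after  2: x0=0x2e x1=0x44 x2=0xa9 x3=0xf9 x4=0x56 x5=0x44  N=0 Z=0
after  3: x0=0x2e x1=0x44 x2=0xa9 x3=0xf9 x4=0x40 x5=0x44  N=0 Z=0
after  4: x0=0x2e x1=0x44 x2=0xa9 x3=0x47 x4=0x40 x5=0x44  N=0 Z=0
after  5: x0=0x28 x1=0x44 x2=0xa9 x3=0x47 x4=0x40 x5=0x44  N=0 Z=0
after  6: x0=0xee x1=0x44 x2=0xa9 x3=0x47 x4=0x40 x5=0x44  N=1 Z=0
-- IRQ taken; context saved, return-PC = 7 --
mismatch: x0: reported 0x6e vs actual 0xee

BAD = x0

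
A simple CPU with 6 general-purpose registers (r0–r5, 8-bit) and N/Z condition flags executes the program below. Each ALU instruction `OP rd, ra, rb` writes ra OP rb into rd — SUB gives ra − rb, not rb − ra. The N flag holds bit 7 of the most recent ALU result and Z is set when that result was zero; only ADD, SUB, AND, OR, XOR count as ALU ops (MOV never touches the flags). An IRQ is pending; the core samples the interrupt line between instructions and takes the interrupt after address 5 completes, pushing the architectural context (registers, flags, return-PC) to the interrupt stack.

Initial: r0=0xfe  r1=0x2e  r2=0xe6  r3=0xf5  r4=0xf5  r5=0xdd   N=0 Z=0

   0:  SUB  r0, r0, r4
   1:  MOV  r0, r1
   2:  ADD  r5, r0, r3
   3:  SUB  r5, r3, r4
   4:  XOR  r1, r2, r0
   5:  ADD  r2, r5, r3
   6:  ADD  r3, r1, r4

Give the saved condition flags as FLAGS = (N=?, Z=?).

FLAGS = (N=1, Z=0)

after  0: r0=0x09 r1=0x2e r2=0xe6 r3=0xf5 r4=0xf5 r5=0xdd  N=0 Z=0
after  1: r0=0x2e r1=0x2e r2=0xe6 r3=0xf5 r4=0xf5 r5=0xdd  N=0 Z=0
after  2: r0=0x2e r1=0x2e r2=0xe6 r3=0xf5 r4=0xf5 r5=0x23  N=0 Z=0
after  3: r0=0x2e r1=0x2e r2=0xe6 r3=0xf5 r4=0xf5 r5=0x00  N=0 Z=1
after  4: r0=0x2e r1=0xc8 r2=0xe6 r3=0xf5 r4=0xf5 r5=0x00  N=1 Z=0
after  5: r0=0x2e r1=0xc8 r2=0xf5 r3=0xf5 r4=0xf5 r5=0x00  N=1 Z=0
-- IRQ taken; context saved, return-PC = 6 --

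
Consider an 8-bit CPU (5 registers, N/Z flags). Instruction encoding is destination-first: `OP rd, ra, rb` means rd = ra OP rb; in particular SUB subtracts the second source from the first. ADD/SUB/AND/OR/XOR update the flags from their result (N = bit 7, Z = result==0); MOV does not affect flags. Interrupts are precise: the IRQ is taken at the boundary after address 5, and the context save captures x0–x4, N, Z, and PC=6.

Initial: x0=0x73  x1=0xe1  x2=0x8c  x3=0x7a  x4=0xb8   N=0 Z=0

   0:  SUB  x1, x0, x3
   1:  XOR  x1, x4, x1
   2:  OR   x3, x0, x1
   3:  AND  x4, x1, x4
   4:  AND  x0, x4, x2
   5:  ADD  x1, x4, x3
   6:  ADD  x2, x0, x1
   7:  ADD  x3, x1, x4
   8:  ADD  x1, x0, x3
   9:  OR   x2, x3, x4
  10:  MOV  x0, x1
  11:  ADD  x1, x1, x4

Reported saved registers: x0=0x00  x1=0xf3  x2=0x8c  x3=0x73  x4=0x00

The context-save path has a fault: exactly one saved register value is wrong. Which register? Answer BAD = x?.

after  0: x0=0x73 x1=0xf9 x2=0x8c x3=0x7a x4=0xb8  N=1 Z=0
after  1: x0=0x73 x1=0x41 x2=0x8c x3=0x7a x4=0xb8  N=0 Z=0
after  2: x0=0x73 x1=0x41 x2=0x8c x3=0x73 x4=0xb8  N=0 Z=0
after  3: x0=0x73 x1=0x41 x2=0x8c x3=0x73 x4=0x00  N=0 Z=1
after  4: x0=0x00 x1=0x41 x2=0x8c x3=0x73 x4=0x00  N=0 Z=1
after  5: x0=0x00 x1=0x73 x2=0x8c x3=0x73 x4=0x00  N=0 Z=0
-- IRQ taken; context saved, return-PC = 6 --
mismatch: x1: reported 0xf3 vs actual 0x73

BAD = x1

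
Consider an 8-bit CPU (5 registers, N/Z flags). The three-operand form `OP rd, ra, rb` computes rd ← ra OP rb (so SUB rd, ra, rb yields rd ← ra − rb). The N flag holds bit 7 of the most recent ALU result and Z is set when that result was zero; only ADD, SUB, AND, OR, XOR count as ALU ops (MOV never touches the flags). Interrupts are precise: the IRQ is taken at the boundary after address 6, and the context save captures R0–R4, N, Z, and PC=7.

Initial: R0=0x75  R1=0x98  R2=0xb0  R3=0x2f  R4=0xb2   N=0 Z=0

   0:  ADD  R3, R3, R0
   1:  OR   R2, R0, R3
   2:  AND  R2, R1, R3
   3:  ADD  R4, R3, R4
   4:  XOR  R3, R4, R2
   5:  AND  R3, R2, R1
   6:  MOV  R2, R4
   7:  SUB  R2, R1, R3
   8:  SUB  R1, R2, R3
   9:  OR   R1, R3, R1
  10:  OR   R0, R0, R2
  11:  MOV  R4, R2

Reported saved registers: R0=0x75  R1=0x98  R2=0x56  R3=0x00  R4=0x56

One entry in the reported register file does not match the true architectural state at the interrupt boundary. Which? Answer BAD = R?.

BAD = R3

after  0: R0=0x75 R1=0x98 R2=0xb0 R3=0xa4 R4=0xb2  N=1 Z=0
after  1: R0=0x75 R1=0x98 R2=0xf5 R3=0xa4 R4=0xb2  N=1 Z=0
after  2: R0=0x75 R1=0x98 R2=0x80 R3=0xa4 R4=0xb2  N=1 Z=0
after  3: R0=0x75 R1=0x98 R2=0x80 R3=0xa4 R4=0x56  N=0 Z=0
after  4: R0=0x75 R1=0x98 R2=0x80 R3=0xd6 R4=0x56  N=1 Z=0
after  5: R0=0x75 R1=0x98 R2=0x80 R3=0x80 R4=0x56  N=1 Z=0
after  6: R0=0x75 R1=0x98 R2=0x56 R3=0x80 R4=0x56  N=1 Z=0
-- IRQ taken; context saved, return-PC = 7 --
mismatch: R3: reported 0x00 vs actual 0x80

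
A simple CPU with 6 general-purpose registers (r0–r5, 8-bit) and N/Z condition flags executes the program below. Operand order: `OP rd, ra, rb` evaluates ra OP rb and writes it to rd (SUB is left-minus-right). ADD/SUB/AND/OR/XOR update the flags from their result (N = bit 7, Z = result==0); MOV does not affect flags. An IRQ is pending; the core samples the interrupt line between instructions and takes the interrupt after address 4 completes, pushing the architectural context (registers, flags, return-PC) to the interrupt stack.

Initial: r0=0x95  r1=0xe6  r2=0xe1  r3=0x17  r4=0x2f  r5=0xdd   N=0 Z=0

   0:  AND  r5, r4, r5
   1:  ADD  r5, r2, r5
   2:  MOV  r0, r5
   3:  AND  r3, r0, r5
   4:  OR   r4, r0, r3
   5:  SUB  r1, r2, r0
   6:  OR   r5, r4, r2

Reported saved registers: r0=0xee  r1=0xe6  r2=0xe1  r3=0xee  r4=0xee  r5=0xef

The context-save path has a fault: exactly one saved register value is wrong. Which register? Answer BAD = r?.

after  0: r0=0x95 r1=0xe6 r2=0xe1 r3=0x17 r4=0x2f r5=0x0d  N=0 Z=0
after  1: r0=0x95 r1=0xe6 r2=0xe1 r3=0x17 r4=0x2f r5=0xee  N=1 Z=0
after  2: r0=0xee r1=0xe6 r2=0xe1 r3=0x17 r4=0x2f r5=0xee  N=1 Z=0
after  3: r0=0xee r1=0xe6 r2=0xe1 r3=0xee r4=0x2f r5=0xee  N=1 Z=0
after  4: r0=0xee r1=0xe6 r2=0xe1 r3=0xee r4=0xee r5=0xee  N=1 Z=0
-- IRQ taken; context saved, return-PC = 5 --
mismatch: r5: reported 0xef vs actual 0xee

BAD = r5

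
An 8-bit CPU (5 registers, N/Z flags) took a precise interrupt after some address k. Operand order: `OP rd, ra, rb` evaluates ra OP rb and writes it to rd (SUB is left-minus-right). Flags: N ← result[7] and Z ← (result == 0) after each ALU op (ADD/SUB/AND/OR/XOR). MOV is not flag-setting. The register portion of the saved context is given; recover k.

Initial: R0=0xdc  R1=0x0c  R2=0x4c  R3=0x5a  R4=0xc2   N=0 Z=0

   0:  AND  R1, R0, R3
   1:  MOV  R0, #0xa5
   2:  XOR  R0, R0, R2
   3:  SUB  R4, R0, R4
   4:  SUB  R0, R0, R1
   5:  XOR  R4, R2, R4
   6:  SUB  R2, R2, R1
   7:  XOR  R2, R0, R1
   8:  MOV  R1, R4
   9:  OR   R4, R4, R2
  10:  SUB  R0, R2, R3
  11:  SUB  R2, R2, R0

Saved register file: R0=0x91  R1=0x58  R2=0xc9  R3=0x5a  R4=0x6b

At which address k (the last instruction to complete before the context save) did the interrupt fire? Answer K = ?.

K = 7

after  0: R0=0xdc R1=0x58 R2=0x4c R3=0x5a R4=0xc2  N=0 Z=0
after  1: R0=0xa5 R1=0x58 R2=0x4c R3=0x5a R4=0xc2  N=0 Z=0
after  2: R0=0xe9 R1=0x58 R2=0x4c R3=0x5a R4=0xc2  N=1 Z=0
after  3: R0=0xe9 R1=0x58 R2=0x4c R3=0x5a R4=0x27  N=0 Z=0
after  4: R0=0x91 R1=0x58 R2=0x4c R3=0x5a R4=0x27  N=1 Z=0
after  5: R0=0x91 R1=0x58 R2=0x4c R3=0x5a R4=0x6b  N=0 Z=0
after  6: R0=0x91 R1=0x58 R2=0xf4 R3=0x5a R4=0x6b  N=1 Z=0
after  7: R0=0x91 R1=0x58 R2=0xc9 R3=0x5a R4=0x6b  N=1 Z=0
-- IRQ taken; context saved, return-PC = 8 --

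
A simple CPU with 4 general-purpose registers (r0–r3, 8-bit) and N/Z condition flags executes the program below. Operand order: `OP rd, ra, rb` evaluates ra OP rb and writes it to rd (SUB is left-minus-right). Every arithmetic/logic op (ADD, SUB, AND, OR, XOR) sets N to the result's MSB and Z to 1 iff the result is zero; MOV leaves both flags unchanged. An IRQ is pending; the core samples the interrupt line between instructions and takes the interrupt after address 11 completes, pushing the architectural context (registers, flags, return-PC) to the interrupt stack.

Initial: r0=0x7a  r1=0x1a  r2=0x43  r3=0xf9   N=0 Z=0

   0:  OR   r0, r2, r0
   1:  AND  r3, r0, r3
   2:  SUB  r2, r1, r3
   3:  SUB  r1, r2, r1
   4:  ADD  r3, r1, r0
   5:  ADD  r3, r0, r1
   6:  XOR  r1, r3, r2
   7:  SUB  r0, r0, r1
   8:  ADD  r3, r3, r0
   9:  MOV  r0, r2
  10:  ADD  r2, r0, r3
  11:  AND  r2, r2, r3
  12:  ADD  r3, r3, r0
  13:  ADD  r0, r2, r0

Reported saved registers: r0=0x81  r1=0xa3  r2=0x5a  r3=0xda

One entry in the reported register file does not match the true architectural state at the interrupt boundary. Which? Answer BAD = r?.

BAD = r0

after  0: r0=0x7b r1=0x1a r2=0x43 r3=0xf9  N=0 Z=0
after  1: r0=0x7b r1=0x1a r2=0x43 r3=0x79  N=0 Z=0
after  2: r0=0x7b r1=0x1a r2=0xa1 r3=0x79  N=1 Z=0
after  3: r0=0x7b r1=0x87 r2=0xa1 r3=0x79  N=1 Z=0
after  4: r0=0x7b r1=0x87 r2=0xa1 r3=0x02  N=0 Z=0
after  5: r0=0x7b r1=0x87 r2=0xa1 r3=0x02  N=0 Z=0
after  6: r0=0x7b r1=0xa3 r2=0xa1 r3=0x02  N=1 Z=0
after  7: r0=0xd8 r1=0xa3 r2=0xa1 r3=0x02  N=1 Z=0
after  8: r0=0xd8 r1=0xa3 r2=0xa1 r3=0xda  N=1 Z=0
after  9: r0=0xa1 r1=0xa3 r2=0xa1 r3=0xda  N=1 Z=0
after 10: r0=0xa1 r1=0xa3 r2=0x7b r3=0xda  N=0 Z=0
after 11: r0=0xa1 r1=0xa3 r2=0x5a r3=0xda  N=0 Z=0
-- IRQ taken; context saved, return-PC = 12 --
mismatch: r0: reported 0x81 vs actual 0xa1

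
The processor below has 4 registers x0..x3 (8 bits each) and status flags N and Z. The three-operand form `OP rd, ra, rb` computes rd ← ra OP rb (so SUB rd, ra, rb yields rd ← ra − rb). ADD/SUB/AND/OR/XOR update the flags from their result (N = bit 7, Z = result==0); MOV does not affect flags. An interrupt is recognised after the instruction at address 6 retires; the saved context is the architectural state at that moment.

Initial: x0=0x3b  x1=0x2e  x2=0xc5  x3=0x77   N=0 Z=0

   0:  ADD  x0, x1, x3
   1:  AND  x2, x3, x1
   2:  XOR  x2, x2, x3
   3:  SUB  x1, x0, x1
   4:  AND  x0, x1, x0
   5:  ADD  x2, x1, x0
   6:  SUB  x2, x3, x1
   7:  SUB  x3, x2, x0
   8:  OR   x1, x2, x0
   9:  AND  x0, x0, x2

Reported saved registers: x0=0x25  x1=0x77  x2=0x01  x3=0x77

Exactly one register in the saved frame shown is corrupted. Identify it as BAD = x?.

BAD = x2

after  0: x0=0xa5 x1=0x2e x2=0xc5 x3=0x77  N=1 Z=0
after  1: x0=0xa5 x1=0x2e x2=0x26 x3=0x77  N=0 Z=0
after  2: x0=0xa5 x1=0x2e x2=0x51 x3=0x77  N=0 Z=0
after  3: x0=0xa5 x1=0x77 x2=0x51 x3=0x77  N=0 Z=0
after  4: x0=0x25 x1=0x77 x2=0x51 x3=0x77  N=0 Z=0
after  5: x0=0x25 x1=0x77 x2=0x9c x3=0x77  N=1 Z=0
after  6: x0=0x25 x1=0x77 x2=0x00 x3=0x77  N=0 Z=1
-- IRQ taken; context saved, return-PC = 7 --
mismatch: x2: reported 0x01 vs actual 0x00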